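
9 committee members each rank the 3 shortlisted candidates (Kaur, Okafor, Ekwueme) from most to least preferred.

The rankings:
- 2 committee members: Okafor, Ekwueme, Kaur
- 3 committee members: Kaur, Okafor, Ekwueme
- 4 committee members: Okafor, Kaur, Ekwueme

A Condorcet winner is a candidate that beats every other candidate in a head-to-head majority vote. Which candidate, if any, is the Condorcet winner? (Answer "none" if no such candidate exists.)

Okafor

Check each pair by majority over 9 ballots:
Kaur vs Okafor: Kaur is ranked higher on 3 ballots, Okafor on 6. Okafor wins 6–3.
Kaur vs Ekwueme: Kaur is ranked higher on 3+4 = 7 ballots, Ekwueme on 2. Kaur wins 7–2.
Okafor vs Ekwueme: Okafor wins 9–0.
Okafor defeats every rival head-to-head and is the Condorcet winner.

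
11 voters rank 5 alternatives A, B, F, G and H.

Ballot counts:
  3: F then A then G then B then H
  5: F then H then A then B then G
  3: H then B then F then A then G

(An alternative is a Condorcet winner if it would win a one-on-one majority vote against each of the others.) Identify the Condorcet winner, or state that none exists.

F

Head-to-head results (11 voters):
A–B: A 8–3.
A vs F: F wins 11–0.
A vs G: A, 11–0.
A–H: H 8–3.
B–F: F 8–3.
B–G: B 8–3.
B vs H: H, 8–3.
F–G: F 11–0.
F–H: F 8–3.
G vs H: H wins 8–3.
F beats each of A, B, G, H — F is the Condorcet winner.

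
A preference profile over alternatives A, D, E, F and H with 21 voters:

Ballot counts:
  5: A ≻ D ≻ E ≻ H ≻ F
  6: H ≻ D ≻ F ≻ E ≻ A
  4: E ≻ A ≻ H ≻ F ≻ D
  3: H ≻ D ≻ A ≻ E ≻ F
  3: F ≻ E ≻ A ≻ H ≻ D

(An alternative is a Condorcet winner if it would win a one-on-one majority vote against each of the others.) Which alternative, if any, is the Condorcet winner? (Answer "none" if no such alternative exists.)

none

Pairwise majorities:
A–D: A 12–9.
A vs E: E, 13–8.
A vs F: A wins 12–9.
A vs H: A wins 12–9.
D vs E: D wins 14–7.
D vs F: D preferred on 5+6+3 = 14 ballots; D wins 14–7.
D vs H: H, 16–5.
E vs F: E, 12–9.
E vs H: E, 12–9.
F vs H: 3 to 18, H.
Every alternative loses at least once (A loses to E; D loses to A; E loses to D; F loses to A; H loses to A). The majority relation contains the cycle A → D → E → A, so there is no Condorcet winner.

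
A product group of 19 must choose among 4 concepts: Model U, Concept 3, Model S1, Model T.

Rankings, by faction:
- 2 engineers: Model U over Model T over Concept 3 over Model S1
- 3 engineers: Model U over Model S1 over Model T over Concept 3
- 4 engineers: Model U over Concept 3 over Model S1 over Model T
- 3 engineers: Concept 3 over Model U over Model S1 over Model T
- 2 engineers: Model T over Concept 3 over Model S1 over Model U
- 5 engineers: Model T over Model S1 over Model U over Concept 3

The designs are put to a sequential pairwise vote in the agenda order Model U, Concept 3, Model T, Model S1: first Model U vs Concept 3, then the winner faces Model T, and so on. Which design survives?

Model U

Round 1: Model U vs Concept 3 — 14–5, Model U advances.
Round 2: Model U vs Model T — 12–7, Model U advances.
Round 3: Model U vs Model S1 — 12–7, Model U advances.
Model U survives the agenda.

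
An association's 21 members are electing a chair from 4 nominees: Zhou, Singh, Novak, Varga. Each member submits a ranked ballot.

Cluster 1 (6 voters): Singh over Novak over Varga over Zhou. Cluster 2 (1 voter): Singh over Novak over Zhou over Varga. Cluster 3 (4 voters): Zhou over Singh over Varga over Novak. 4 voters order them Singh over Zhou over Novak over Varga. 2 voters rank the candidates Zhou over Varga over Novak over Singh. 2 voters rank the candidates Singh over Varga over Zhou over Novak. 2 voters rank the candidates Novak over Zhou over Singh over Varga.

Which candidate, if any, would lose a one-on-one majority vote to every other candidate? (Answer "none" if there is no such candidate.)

Varga

Head-to-head results (21 voters):
Zhou vs Singh: Singh wins 13–8.
Zhou vs Novak: Zhou preferred on 4+4+2+2 = 12 ballots; Zhou wins 12–9.
Zhou vs Varga: 1+4+4+2+2 = 13 for Zhou, 8 for Varga — Zhou by 13–8.
Singh–Novak: Singh 17–4.
Singh vs Varga: Singh preferred on 6+1+4+4+2+2 = 19 ballots; Singh wins 19–2.
Novak–Varga: Novak 13–8.
Only Varga has no wins; Varga is the Condorcet loser.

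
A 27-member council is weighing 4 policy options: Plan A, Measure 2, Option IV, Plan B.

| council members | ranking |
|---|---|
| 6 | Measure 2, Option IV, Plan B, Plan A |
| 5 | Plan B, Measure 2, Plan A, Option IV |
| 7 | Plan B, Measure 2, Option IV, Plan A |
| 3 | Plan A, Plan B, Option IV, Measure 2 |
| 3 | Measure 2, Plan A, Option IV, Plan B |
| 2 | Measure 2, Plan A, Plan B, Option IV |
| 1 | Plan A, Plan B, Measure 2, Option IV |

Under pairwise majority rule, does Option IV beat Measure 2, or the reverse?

Ballots ranking Option IV above Measure 2: 3.
Ballots ranking Measure 2 above Option IV: 27 − 3 = 24.
Measure 2 wins the head-to-head 24–3.

Measure 2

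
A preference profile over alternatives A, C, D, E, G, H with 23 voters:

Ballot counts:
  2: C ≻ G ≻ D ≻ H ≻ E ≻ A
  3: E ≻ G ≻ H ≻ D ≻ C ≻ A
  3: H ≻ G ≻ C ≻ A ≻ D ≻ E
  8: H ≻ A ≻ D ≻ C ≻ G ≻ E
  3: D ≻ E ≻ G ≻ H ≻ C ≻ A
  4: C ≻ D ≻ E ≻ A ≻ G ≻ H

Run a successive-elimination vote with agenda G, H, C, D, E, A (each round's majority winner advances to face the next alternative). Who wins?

Round 1: G vs H — 12–11, G advances.
Round 2: G vs C — 9–14, C advances.
Round 3: C vs D — 9–14, D advances.
Round 4: D vs E — 20–3, D advances.
Round 5: D vs A — 12–11, D advances.
D survives the agenda.

D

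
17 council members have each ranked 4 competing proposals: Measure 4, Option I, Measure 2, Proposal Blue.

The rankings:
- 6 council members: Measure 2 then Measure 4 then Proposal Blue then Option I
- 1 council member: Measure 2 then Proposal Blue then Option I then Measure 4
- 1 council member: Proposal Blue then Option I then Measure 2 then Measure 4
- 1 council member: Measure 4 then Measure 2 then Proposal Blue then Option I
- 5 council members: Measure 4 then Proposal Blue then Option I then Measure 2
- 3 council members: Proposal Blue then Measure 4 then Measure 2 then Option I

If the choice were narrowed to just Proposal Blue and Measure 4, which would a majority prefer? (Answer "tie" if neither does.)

Ballots ranking Proposal Blue above Measure 4: 1 + 1 + 3 = 5.
Ballots ranking Measure 4 above Proposal Blue: 17 − 5 = 12.
Measure 4 wins the head-to-head 12–5.

Measure 4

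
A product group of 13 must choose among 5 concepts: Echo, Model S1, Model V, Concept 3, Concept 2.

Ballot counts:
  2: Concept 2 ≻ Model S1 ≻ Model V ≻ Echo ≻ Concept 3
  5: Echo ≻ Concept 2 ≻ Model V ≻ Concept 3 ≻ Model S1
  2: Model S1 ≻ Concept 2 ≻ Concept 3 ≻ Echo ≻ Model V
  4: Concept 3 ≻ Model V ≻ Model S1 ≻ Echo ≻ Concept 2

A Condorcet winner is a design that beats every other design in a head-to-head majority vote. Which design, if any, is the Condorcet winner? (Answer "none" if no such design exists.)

none

Head-to-head results (13 engineers):
Echo vs Model S1: Model S1 wins 8–5.
Echo vs Model V: Echo, 7–6.
Echo vs Concept 3: Echo wins 7–6.
Echo–Concept 2: Echo 9–4.
Model S1 vs Model V: Model V wins 9–4.
Model S1 vs Concept 3: Concept 3, 9–4.
Model S1 vs Concept 2: Model S1 is ranked higher on 2+4 = 6 ballots, Concept 2 on 7. Concept 2 wins 7–6.
Model V–Concept 3: Model V 7–6.
Model V vs Concept 2: Concept 2, 9–4.
Concept 3 vs Concept 2: 4 for Concept 3, 9 for Concept 2 — Concept 2 by 9–4.
No design is unbeaten: Echo loses to Model S1; Model S1 loses to Model V; Model V loses to Echo; Concept 3 loses to Echo; Concept 2 loses to Echo. In particular Echo beats Model V beats Model S1 beats Echo is a majority cycle — no Condorcet winner exists.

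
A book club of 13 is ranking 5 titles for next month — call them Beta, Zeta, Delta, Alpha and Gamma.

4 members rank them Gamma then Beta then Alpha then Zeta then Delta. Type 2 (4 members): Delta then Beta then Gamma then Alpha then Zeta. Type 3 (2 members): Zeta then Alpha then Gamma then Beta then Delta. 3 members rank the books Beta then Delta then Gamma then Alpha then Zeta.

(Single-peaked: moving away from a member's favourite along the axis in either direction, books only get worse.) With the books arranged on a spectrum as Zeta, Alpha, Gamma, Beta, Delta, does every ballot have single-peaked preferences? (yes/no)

Axis positions: Zeta=1, Alpha=2, Gamma=3, Beta=4, Delta=5.
Type 1 (peak Gamma at position 3): ranking walks positions 3-4-2-1-5, expanding outward from the peak — single-peaked.
Type 2 (peak Delta at position 5): ranking walks positions 5-4-3-2-1, expanding outward from the peak — single-peaked.
Type 3 (peak Zeta at position 1): ranking walks positions 1-2-3-4-5, expanding outward from the peak — single-peaked.
Type 4 (peak Beta at position 4): ranking walks positions 4-5-3-2-1, expanding outward from the peak — single-peaked.
Every ranking is single-peaked on this axis.

yes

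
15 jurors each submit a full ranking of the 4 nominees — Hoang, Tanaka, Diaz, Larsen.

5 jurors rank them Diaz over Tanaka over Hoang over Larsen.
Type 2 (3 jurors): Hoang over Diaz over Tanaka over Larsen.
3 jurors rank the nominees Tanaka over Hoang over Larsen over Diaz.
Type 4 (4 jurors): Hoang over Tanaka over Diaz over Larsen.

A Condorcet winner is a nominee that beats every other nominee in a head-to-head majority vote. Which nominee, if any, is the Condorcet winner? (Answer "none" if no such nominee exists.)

Head-to-head results (15 jurors):
Hoang vs Tanaka: Tanaka, 8–7.
Hoang vs Diaz: Hoang wins 10–5.
Hoang–Larsen: Hoang 15–0.
Tanaka vs Diaz: Diaz wins 8–7.
Tanaka vs Larsen: Tanaka wins 15–0.
Diaz vs Larsen: Diaz wins 12–3.
Every nominee loses at least once (Hoang loses to Tanaka; Tanaka loses to Diaz; Diaz loses to Hoang; Larsen loses to Hoang). The majority relation contains the cycle Hoang > Diaz > Tanaka > Hoang, so there is no Condorcet winner.

none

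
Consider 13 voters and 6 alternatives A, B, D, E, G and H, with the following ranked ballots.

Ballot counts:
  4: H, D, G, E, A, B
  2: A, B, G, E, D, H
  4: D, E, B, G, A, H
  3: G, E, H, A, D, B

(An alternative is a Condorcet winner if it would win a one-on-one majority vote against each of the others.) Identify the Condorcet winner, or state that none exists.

Check each pair by majority over 13 ballots:
A vs B: 4+2+3 = 9 for A, 4 for B — A by 9–4.
A vs D: D, 8–5.
A vs E: E, 11–2.
A vs G: G, 11–2.
A vs H: 6 to 7, H.
B vs D: 2 for B, 11 for D — D by 11–2.
B vs E: E, 11–2.
B vs G: 6 to 7, G.
B vs H: H, 7–6.
D vs E: 4+4 = 8 for D, 5 for E — D by 8–5.
D–G: D 8–5.
D vs H: H wins 7–6.
E vs G: 4 to 9, G.
E vs H: E is ranked higher on 2+4+3 = 9 ballots, H on 4. E wins 9–4.
G vs H: 2+4+3 = 9 for G, 4 for H — G by 9–4.
Every alternative loses at least once (A loses to D; B loses to A; D loses to H; E loses to D; G loses to D; H loses to E). The majority relation contains the cycle D → E → H → D, so there is no Condorcet winner.

none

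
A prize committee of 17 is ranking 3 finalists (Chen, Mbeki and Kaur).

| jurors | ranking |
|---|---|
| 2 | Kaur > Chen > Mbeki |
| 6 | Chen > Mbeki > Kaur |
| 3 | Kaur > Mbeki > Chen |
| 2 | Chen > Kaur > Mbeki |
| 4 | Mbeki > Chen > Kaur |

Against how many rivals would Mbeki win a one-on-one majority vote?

Mbeki against each rival (17 jurors):
Mbeki vs Chen: Chen wins 10–7.
Mbeki vs Kaur: Mbeki is ranked higher on 6+4 = 10 ballots, Kaur on 7. Mbeki wins 10–7.
Mbeki beats Kaur; loses to Chen — 1 pairwise win.

1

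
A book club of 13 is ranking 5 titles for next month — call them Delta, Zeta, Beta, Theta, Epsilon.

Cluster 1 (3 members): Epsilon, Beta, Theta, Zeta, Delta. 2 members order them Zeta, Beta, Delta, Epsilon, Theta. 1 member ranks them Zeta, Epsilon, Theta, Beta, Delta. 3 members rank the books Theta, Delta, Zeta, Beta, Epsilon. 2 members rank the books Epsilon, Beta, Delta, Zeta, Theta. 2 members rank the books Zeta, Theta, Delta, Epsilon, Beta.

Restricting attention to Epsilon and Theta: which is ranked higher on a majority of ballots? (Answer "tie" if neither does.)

Epsilon

Ballots ranking Epsilon above Theta: 3 + 2 + 1 + 2 = 8.
Ballots ranking Theta above Epsilon: 13 − 8 = 5.
Epsilon wins the head-to-head 8–5.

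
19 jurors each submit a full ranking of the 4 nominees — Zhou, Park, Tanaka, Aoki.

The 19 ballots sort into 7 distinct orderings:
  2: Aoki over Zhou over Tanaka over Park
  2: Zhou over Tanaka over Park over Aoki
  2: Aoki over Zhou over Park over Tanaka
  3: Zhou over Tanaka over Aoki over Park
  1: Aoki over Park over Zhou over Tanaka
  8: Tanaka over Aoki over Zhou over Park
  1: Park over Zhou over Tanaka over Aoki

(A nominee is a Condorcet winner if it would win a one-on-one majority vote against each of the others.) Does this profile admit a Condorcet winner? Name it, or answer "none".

none

Check each pair by majority over 19 ballots:
Zhou vs Park: Zhou, 17–2.
Zhou vs Tanaka: 2+2+2+3+1+1 = 11 for Zhou, 8 for Tanaka — Zhou by 11–8.
Zhou vs Aoki: Zhou preferred on 2+3+1 = 6 ballots; Aoki wins 13–6.
Park vs Tanaka: Park is ranked higher on 2+1+1 = 4 ballots, Tanaka on 15. Tanaka wins 15–4.
Park vs Aoki: Aoki, 16–3.
Tanaka vs Aoki: Tanaka wins 14–5.
No nominee is unbeaten: Zhou loses to Aoki; Park loses to Zhou; Tanaka loses to Zhou; Aoki loses to Tanaka. In particular Zhou beats Tanaka beats Aoki beats Zhou is a majority cycle — no Condorcet winner exists.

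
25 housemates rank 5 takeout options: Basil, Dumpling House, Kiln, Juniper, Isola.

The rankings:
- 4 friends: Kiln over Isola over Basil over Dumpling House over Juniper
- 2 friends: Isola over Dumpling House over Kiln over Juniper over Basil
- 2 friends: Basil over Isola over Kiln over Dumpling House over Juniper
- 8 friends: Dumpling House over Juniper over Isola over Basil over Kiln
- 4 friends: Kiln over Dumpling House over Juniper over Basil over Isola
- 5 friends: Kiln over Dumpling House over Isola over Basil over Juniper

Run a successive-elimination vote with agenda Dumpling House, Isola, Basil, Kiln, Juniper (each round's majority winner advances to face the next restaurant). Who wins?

Round 1: Dumpling House vs Isola — 17–8, Dumpling House advances.
Round 2: Dumpling House vs Basil — 19–6, Dumpling House advances.
Round 3: Dumpling House vs Kiln — 10–15, Kiln advances.
Round 4: Kiln vs Juniper — 17–8, Kiln advances.
The agenda winner is Kiln.

Kiln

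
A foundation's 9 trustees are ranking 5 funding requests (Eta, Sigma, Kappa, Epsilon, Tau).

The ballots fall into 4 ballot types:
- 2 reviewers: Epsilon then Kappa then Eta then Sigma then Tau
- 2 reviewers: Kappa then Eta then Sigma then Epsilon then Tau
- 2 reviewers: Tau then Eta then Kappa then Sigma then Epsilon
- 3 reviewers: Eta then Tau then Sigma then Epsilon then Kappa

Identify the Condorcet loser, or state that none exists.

Head-to-head results (9 reviewers):
Eta–Sigma: Eta 9–0.
Eta vs Kappa: 5 to 4, Eta.
Eta vs Epsilon: 2+2+3 = 7 for Eta, 2 for Epsilon — Eta by 7–2.
Eta vs Tau: Eta wins 7–2.
Sigma vs Kappa: Sigma is ranked higher on 3 ballots, Kappa on 6. Kappa wins 6–3.
Sigma–Epsilon: Sigma 7–2.
Sigma vs Tau: Sigma preferred on 2+2 = 4 ballots; Tau wins 5–4.
Kappa vs Epsilon: Epsilon, 5–4.
Kappa vs Tau: 2+2 = 4 for Kappa, 5 for Tau — Tau by 5–4.
Epsilon vs Tau: Epsilon preferred on 2+2 = 4 ballots; Tau wins 5–4.
Each project has at least one pairwise win (Eta beats Sigma; Sigma beats Epsilon; Kappa beats Sigma; Epsilon beats Kappa; Tau beats Sigma) — no Condorcet loser.

none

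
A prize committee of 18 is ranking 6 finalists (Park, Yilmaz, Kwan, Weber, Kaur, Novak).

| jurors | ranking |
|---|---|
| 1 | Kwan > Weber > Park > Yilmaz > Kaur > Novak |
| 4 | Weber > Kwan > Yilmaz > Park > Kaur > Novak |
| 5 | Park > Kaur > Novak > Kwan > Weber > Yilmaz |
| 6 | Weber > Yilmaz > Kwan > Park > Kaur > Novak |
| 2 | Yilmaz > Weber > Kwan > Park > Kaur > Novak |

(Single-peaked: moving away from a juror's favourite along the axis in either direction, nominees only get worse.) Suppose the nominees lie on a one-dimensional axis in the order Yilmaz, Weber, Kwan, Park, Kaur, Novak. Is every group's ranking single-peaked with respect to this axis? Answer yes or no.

Axis positions: Yilmaz=1, Weber=2, Kwan=3, Park=4, Kaur=5, Novak=6.
Group 1 (peak Kwan at position 3): ranking walks positions 3-2-4-1-5-6, expanding outward from the peak — single-peaked.
Group 2 (peak Weber at position 2): ranking walks positions 2-3-1-4-5-6, expanding outward from the peak — single-peaked.
Group 3 (peak Park at position 4): ranking walks positions 4-5-6-3-2-1, expanding outward from the peak — single-peaked.
Group 4 (peak Weber at position 2): ranking walks positions 2-1-3-4-5-6, expanding outward from the peak — single-peaked.
Group 5 (peak Yilmaz at position 1): ranking walks positions 1-2-3-4-5-6, expanding outward from the peak — single-peaked.
Every ranking is single-peaked on this axis.

yes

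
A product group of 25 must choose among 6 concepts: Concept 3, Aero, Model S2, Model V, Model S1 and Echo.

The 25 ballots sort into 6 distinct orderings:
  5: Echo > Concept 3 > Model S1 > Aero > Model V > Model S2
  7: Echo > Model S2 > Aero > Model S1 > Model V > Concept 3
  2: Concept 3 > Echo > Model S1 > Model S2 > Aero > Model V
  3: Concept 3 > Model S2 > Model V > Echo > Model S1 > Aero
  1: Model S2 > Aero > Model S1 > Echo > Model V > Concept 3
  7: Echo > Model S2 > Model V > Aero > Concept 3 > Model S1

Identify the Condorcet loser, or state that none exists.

Pairwise majorities:
Concept 3 vs Aero: Concept 3 is ranked higher on 5+2+3 = 10 ballots, Aero on 15. Aero wins 15–10.
Concept 3–Model S2: Model S2 15–10.
Concept 3 vs Model V: Model V, 15–10.
Concept 3 vs Model S1: 5+2+3+7 = 17 for Concept 3, 8 for Model S1 — Concept 3 by 17–8.
Concept 3 vs Echo: Echo wins 20–5.
Aero–Model S2: Model S2 20–5.
Aero vs Model V: Aero is ranked higher on 5+7+2+1 = 15 ballots, Model V on 10. Aero wins 15–10.
Aero vs Model S1: Aero wins 15–10.
Aero vs Echo: Aero preferred on 1 ballot; Echo wins 24–1.
Model S2 vs Model V: 20 to 5, Model S2.
Model S2 vs Model S1: Model S2 preferred on 7+3+1+7 = 18 ballots; Model S2 wins 18–7.
Model S2 vs Echo: Echo wins 21–4.
Model V vs Model S1: Model S1, 15–10.
Model V vs Echo: Model V is ranked higher on 3 ballots, Echo on 22. Echo wins 22–3.
Model S1 vs Echo: 1 to 24, Echo.
No design is winless: Concept 3 beats Model S1; Aero beats Concept 3; Model S2 beats Concept 3; Model V beats Concept 3; Model S1 beats Model V; Echo beats Concept 3. There is no Condorcet loser.

none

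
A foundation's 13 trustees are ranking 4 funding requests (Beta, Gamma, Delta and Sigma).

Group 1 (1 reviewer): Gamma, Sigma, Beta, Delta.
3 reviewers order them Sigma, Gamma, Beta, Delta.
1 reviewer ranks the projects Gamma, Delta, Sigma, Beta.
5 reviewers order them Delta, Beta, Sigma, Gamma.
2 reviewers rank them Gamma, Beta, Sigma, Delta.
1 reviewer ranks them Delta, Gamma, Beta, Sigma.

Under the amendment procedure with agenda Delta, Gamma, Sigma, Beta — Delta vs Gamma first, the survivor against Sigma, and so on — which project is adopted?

Round 1: Delta vs Gamma — 6–7, Gamma advances.
Round 2: Gamma vs Sigma — 5–8, Sigma advances.
Round 3: Sigma vs Beta — 5–8, Beta advances.
The agenda winner is Beta.

Beta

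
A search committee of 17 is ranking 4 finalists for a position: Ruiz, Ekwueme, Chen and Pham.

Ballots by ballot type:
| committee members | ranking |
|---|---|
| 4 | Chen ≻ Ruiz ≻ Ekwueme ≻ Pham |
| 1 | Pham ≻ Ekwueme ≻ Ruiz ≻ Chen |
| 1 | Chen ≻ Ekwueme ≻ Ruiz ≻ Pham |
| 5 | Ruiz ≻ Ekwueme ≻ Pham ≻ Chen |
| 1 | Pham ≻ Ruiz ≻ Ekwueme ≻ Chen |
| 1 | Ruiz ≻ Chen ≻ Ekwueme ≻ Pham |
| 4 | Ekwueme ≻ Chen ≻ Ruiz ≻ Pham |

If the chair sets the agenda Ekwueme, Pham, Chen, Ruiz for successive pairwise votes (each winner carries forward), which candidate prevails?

Round 1: Ekwueme vs Pham — 15–2, Ekwueme advances.
Round 2: Ekwueme vs Chen — 11–6, Ekwueme advances.
Round 3: Ekwueme vs Ruiz — 6–11, Ruiz advances.
Ruiz survives the agenda.

Ruiz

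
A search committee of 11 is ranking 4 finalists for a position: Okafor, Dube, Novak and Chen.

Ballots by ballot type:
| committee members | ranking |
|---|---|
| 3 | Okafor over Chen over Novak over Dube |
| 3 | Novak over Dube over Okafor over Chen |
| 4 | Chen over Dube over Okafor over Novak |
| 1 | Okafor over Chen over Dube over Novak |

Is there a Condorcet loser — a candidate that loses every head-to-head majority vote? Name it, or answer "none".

Head-to-head results (11 committee members):
Okafor vs Dube: Okafor is ranked higher on 3+1 = 4 ballots, Dube on 7. Dube wins 7–4.
Okafor vs Novak: Okafor is ranked higher on 3+4+1 = 8 ballots, Novak on 3. Okafor wins 8–3.
Okafor vs Chen: Okafor, 7–4.
Dube vs Novak: Novak wins 6–5.
Dube–Chen: Chen 8–3.
Novak vs Chen: Chen wins 8–3.
No candidate is winless: Okafor beats Novak; Dube beats Okafor; Novak beats Dube; Chen beats Dube. There is no Condorcet loser.

none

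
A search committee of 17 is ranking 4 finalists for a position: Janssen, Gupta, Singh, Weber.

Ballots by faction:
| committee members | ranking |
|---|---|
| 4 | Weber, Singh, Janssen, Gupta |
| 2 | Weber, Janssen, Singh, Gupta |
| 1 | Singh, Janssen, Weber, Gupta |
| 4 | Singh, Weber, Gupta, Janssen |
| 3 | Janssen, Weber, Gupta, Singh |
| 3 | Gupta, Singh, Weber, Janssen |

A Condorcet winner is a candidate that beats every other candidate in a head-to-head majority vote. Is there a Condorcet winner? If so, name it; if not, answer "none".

Check each pair by majority over 17 ballots:
Janssen vs Gupta: Janssen, 10–7.
Janssen–Singh: Singh 12–5.
Janssen vs Weber: Weber wins 13–4.
Gupta vs Singh: Singh, 11–6.
Gupta vs Weber: Weber wins 14–3.
Singh–Weber: Weber 9–8.
Only Weber has no losses; Weber is the Condorcet winner.

Weber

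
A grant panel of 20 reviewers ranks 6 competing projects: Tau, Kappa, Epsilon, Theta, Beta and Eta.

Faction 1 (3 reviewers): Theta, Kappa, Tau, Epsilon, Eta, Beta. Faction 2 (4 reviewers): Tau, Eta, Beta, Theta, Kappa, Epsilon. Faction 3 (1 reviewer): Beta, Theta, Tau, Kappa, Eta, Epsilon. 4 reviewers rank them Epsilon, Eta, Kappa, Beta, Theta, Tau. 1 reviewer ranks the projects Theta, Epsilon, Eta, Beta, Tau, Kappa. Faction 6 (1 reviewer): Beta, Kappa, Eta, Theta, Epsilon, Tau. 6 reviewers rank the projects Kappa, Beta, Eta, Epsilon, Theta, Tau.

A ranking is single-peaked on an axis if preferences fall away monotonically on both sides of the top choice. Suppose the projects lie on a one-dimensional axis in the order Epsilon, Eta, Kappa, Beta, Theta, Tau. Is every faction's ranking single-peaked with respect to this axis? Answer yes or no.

Axis positions: Epsilon=1, Eta=2, Kappa=3, Beta=4, Theta=5, Tau=6.
Faction 1: ranking walks positions 5-3-6-1-2-4; Kappa is ranked above Beta even though Beta lies between Kappa and the peak Theta on the axis — preferences dip and rise again. Not single-peaked.
Faction 2: ranking walks positions 6-2-4-5-3-1; Eta is ranked above Theta even though Theta lies between Eta and the peak Tau on the axis — preferences dip and rise again. Not single-peaked.
Faction 3 (peak Beta at position 4): ranking walks positions 4-5-6-3-2-1, expanding outward from the peak — single-peaked.
Faction 4 (peak Epsilon at position 1): ranking walks positions 1-2-3-4-5-6, expanding outward from the peak — single-peaked.
Faction 5: ranking walks positions 5-1-2-4-6-3; Epsilon is ranked above Beta even though Beta lies between Epsilon and the peak Theta on the axis — preferences dip and rise again. Not single-peaked.
Faction 6 (peak Beta at position 4): ranking walks positions 4-3-2-5-1-6, expanding outward from the peak — single-peaked.
Faction 7 (peak Kappa at position 3): ranking walks positions 3-4-2-1-5-6, expanding outward from the peak — single-peaked.
Faction 1 violates single-peakedness, so the profile is not single-peaked on this axis.

no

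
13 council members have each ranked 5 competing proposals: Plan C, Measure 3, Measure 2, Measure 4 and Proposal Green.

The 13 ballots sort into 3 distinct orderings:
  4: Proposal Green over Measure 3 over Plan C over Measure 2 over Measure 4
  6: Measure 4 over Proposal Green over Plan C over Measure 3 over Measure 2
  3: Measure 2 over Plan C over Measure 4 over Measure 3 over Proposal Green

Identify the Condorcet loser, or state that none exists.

Pairwise majorities:
Plan C vs Measure 3: Plan C is ranked higher on 6+3 = 9 ballots, Measure 3 on 4. Plan C wins 9–4.
Plan C vs Measure 2: Plan C wins 10–3.
Plan C vs Measure 4: Plan C preferred on 4+3 = 7 ballots; Plan C wins 7–6.
Plan C vs Proposal Green: Plan C preferred on 3 ballots; Proposal Green wins 10–3.
Measure 3 vs Measure 2: 10 to 3, Measure 3.
Measure 3 vs Measure 4: Measure 4, 9–4.
Measure 3 vs Proposal Green: Measure 3 preferred on 3 ballots; Proposal Green wins 10–3.
Measure 2 vs Measure 4: Measure 2 wins 7–6.
Measure 2 vs Proposal Green: Proposal Green, 10–3.
Measure 4 vs Proposal Green: Measure 4 preferred on 6+3 = 9 ballots; Measure 4 wins 9–4.
Each option has at least one pairwise win (Plan C beats Measure 3; Measure 3 beats Measure 2; Measure 2 beats Measure 4; Measure 4 beats Measure 3; Proposal Green beats Plan C) — no Condorcet loser.

none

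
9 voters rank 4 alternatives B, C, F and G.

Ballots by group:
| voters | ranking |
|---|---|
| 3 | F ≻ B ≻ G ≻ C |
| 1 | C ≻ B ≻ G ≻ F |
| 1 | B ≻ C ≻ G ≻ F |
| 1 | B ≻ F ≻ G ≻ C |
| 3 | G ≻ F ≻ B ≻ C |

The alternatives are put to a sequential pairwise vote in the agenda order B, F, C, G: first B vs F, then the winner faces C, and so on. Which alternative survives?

G

Round 1: B vs F — 3–6, F advances.
Round 2: F vs C — 7–2, F advances.
Round 3: F vs G — 4–5, G advances.
The agenda winner is G.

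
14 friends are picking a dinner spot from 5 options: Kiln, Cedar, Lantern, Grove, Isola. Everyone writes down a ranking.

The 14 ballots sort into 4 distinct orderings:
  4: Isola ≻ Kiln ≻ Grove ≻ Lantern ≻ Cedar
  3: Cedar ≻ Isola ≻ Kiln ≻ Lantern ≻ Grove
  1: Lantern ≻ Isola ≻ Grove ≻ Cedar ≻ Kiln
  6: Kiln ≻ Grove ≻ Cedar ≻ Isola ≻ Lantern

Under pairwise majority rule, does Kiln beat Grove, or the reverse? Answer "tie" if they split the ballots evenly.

Kiln

Ballots ranking Kiln above Grove: 4 + 3 + 6 = 13.
Ballots ranking Grove above Kiln: 14 − 13 = 1.
Kiln wins the head-to-head 13–1.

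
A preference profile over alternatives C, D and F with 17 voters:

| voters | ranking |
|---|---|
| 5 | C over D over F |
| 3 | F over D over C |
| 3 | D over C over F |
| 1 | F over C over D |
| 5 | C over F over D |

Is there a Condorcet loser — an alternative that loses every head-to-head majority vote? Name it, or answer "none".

Head-to-head results (17 voters):
C–D: C 11–6.
C vs F: C, 13–4.
D–F: F 9–8.
D loses to every other alternative — it is the Condorcet loser.

D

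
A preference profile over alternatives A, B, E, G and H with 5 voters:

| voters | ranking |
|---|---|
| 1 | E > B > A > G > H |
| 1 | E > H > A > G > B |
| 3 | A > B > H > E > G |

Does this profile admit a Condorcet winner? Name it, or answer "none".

A

Head-to-head results (5 voters):
A vs B: A preferred on 1+3 = 4 ballots; A wins 4–1.
A vs E: A preferred on 3 ballots; A wins 3–2.
A vs G: 5 to 0, A.
A vs H: 4 to 1, A.
B vs E: 3 for B, 2 for E — B by 3–2.
B vs G: B is ranked higher on 1+3 = 4 ballots, G on 1. B wins 4–1.
B vs H: B preferred on 1+3 = 4 ballots; B wins 4–1.
E vs G: E is ranked higher on 1+1+3 = 5 ballots, G on 0. E wins 5–0.
E vs H: E preferred on 1+1 = 2 ballots; H wins 3–2.
G vs H: 1 to 4, H.
A defeats every rival head-to-head and is the Condorcet winner.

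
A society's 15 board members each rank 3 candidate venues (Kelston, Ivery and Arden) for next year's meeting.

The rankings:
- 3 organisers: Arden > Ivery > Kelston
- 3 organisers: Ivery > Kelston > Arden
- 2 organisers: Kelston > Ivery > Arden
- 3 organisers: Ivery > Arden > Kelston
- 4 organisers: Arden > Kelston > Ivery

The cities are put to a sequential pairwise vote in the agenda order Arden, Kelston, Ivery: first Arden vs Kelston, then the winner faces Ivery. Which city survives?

Ivery

Round 1: Arden vs Kelston — 10–5, Arden advances.
Round 2: Arden vs Ivery — 7–8, Ivery advances.
Ivery survives the agenda.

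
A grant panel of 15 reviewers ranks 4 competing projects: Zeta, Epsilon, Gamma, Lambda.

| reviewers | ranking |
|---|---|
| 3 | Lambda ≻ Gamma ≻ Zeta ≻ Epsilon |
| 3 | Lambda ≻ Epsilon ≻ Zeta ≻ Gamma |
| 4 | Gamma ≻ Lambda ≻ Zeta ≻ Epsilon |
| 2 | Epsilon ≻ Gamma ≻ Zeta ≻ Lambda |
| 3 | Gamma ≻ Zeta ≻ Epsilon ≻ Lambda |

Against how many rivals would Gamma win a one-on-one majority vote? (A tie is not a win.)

Gamma against each rival (15 reviewers):
Gamma–Zeta: Gamma 12–3.
Gamma vs Epsilon: Gamma, 10–5.
Gamma vs Lambda: 4+2+3 = 9 for Gamma, 6 for Lambda — Gamma by 9–6.
Gamma beats Zeta, Epsilon, Lambda — 3 pairwise wins.

3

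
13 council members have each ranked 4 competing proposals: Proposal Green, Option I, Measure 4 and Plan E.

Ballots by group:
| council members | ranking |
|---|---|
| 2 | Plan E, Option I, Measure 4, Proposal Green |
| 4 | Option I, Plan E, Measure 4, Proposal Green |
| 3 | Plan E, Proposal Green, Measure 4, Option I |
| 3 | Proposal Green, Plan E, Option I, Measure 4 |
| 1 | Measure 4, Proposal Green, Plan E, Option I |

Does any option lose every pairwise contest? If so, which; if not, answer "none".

none

Pairwise majorities:
Proposal Green vs Option I: Proposal Green is ranked higher on 3+3+1 = 7 ballots, Option I on 6. Proposal Green wins 7–6.
Proposal Green–Measure 4: Measure 4 7–6.
Proposal Green vs Plan E: 3+1 = 4 for Proposal Green, 9 for Plan E — Plan E by 9–4.
Option I vs Measure 4: Option I is ranked higher on 2+4+3 = 9 ballots, Measure 4 on 4. Option I wins 9–4.
Option I–Plan E: Plan E 9–4.
Measure 4 vs Plan E: 1 to 12, Plan E.
No option is winless: Proposal Green beats Option I; Option I beats Measure 4; Measure 4 beats Proposal Green; Plan E beats Proposal Green. There is no Condorcet loser.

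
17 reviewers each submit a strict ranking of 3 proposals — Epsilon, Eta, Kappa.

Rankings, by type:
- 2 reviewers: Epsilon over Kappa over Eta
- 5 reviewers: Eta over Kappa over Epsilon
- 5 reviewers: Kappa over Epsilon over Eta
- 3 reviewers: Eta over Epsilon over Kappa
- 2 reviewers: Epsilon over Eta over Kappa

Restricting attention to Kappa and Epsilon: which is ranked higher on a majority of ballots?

Ballots ranking Kappa above Epsilon: 5 + 5 = 10.
Ballots ranking Epsilon above Kappa: 17 − 10 = 7.
Kappa wins the head-to-head 10–7.

Kappa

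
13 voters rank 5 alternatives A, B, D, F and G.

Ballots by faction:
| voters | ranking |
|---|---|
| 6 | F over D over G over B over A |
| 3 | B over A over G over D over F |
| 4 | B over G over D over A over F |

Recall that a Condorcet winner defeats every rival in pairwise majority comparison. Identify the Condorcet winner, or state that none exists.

Pairwise majorities:
A vs B: B wins 13–0.
A vs D: D wins 10–3.
A vs F: A, 7–6.
A vs G: G, 10–3.
B vs D: B wins 7–6.
B vs F: B wins 7–6.
B–G: B 7–6.
D–F: D 7–6.
D vs G: G wins 7–6.
F vs G: G, 7–6.
B wins every pairwise contest, so B is the Condorcet winner.

B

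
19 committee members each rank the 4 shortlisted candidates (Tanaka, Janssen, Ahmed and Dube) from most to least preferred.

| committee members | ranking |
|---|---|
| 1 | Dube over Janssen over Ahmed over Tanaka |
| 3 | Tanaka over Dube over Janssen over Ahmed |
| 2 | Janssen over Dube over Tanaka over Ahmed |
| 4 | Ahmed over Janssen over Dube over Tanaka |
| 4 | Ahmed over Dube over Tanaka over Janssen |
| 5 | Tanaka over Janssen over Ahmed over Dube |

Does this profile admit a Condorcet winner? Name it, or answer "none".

none

Head-to-head results (19 committee members):
Tanaka–Janssen: Tanaka 12–7.
Tanaka vs Ahmed: 10 to 9, Tanaka.
Tanaka vs Dube: Dube wins 11–8.
Janssen vs Ahmed: Janssen is ranked higher on 1+3+2+5 = 11 ballots, Ahmed on 8. Janssen wins 11–8.
Janssen vs Dube: Janssen, 11–8.
Ahmed–Dube: Ahmed 13–6.
Every candidate loses at least once (Tanaka loses to Dube; Janssen loses to Tanaka; Ahmed loses to Tanaka; Dube loses to Janssen). The majority relation contains the cycle Tanaka → Janssen → Dube → Tanaka, so there is no Condorcet winner.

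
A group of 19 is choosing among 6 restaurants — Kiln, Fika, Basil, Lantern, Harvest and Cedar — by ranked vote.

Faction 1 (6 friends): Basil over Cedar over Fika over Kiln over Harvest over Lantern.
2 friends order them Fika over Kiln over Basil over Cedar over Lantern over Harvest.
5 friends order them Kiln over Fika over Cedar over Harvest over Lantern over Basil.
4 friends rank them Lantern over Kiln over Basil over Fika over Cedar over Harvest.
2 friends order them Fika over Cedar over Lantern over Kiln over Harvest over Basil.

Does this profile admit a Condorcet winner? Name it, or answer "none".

Pairwise majorities:
Kiln–Fika: Fika 10–9.
Kiln–Basil: Kiln 13–6.
Kiln vs Lantern: Kiln, 13–6.
Kiln vs Harvest: Kiln, 19–0.
Kiln vs Cedar: Kiln, 11–8.
Fika–Basil: Basil 10–9.
Fika vs Lantern: Fika wins 15–4.
Fika vs Harvest: Fika, 19–0.
Fika vs Cedar: Fika, 13–6.
Basil–Lantern: Lantern 11–8.
Basil vs Harvest: Basil wins 12–7.
Basil–Cedar: Basil 12–7.
Lantern vs Harvest: Harvest wins 11–8.
Lantern vs Cedar: Cedar wins 15–4.
Harvest vs Cedar: Cedar wins 19–0.
Every restaurant loses at least once (Kiln loses to Fika; Fika loses to Basil; Basil loses to Kiln; Lantern loses to Kiln; Harvest loses to Kiln; Cedar loses to Kiln). The majority relation contains the cycle Kiln > Basil > Fika > Kiln, so there is no Condorcet winner.

none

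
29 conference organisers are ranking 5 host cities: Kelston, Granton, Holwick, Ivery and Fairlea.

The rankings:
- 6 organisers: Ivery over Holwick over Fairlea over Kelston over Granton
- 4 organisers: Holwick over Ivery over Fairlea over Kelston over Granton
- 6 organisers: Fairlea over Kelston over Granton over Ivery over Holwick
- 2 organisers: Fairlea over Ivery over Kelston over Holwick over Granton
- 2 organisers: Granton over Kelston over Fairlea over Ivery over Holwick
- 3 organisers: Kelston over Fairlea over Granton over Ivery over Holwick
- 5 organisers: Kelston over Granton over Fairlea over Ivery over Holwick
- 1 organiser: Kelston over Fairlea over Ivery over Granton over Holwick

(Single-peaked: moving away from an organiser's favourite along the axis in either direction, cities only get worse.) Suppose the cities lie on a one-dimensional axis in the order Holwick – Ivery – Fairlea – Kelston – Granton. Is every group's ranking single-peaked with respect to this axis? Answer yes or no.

Axis positions: Holwick=1, Ivery=2, Fairlea=3, Kelston=4, Granton=5.
Group 1 (peak Ivery at position 2): ranking walks positions 2-1-3-4-5, expanding outward from the peak — single-peaked.
Group 2 (peak Holwick at position 1): ranking walks positions 1-2-3-4-5, expanding outward from the peak — single-peaked.
Group 3 (peak Fairlea at position 3): ranking walks positions 3-4-5-2-1, expanding outward from the peak — single-peaked.
Group 4 (peak Fairlea at position 3): ranking walks positions 3-2-4-1-5, expanding outward from the peak — single-peaked.
Group 5 (peak Granton at position 5): ranking walks positions 5-4-3-2-1, expanding outward from the peak — single-peaked.
Group 6 (peak Kelston at position 4): ranking walks positions 4-3-5-2-1, expanding outward from the peak — single-peaked.
Group 7 (peak Kelston at position 4): ranking walks positions 4-5-3-2-1, expanding outward from the peak — single-peaked.
Group 8 (peak Kelston at position 4): ranking walks positions 4-3-2-5-1, expanding outward from the peak — single-peaked.
Every ranking is single-peaked on this axis.

yes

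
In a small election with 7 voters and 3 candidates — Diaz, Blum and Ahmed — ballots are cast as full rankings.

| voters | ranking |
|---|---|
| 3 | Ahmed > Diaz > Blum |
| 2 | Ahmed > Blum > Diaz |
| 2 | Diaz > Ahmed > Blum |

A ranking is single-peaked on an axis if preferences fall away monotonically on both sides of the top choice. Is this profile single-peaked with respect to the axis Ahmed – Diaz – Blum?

no

Axis positions: Ahmed=1, Diaz=2, Blum=3.
Ballot type 1 (peak Ahmed at position 1): ranking walks positions 1-2-3, expanding outward from the peak — single-peaked.
Ballot type 2: ranking walks positions 1-3-2; Blum is ranked above Diaz even though Diaz lies between Blum and the peak Ahmed on the axis — preferences dip and rise again. Not single-peaked.
Ballot type 3 (peak Diaz at position 2): ranking walks positions 2-1-3, expanding outward from the peak — single-peaked.
Ballot type 2 violates single-peakedness, so the profile is not single-peaked on this axis.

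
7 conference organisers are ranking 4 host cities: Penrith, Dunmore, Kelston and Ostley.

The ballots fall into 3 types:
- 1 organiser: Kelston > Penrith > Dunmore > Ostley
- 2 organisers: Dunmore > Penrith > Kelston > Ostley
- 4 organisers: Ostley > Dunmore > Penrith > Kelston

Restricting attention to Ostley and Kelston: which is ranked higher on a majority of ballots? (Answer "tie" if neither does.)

Ballots ranking Ostley above Kelston: 4.
Ballots ranking Kelston above Ostley: 7 − 4 = 3.
Ostley wins the head-to-head 4–3.

Ostley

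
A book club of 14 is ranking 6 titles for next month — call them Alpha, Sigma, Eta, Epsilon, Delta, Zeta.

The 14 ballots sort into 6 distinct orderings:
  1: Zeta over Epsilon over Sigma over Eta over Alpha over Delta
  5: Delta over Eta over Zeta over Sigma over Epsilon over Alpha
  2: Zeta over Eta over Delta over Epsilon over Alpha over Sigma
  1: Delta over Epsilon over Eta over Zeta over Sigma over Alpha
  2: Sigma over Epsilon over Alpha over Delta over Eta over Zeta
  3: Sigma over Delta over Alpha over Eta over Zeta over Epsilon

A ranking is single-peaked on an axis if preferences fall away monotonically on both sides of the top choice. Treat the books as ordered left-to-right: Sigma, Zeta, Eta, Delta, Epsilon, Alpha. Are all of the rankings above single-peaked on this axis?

Axis positions: Sigma=1, Zeta=2, Eta=3, Delta=4, Epsilon=5, Alpha=6.
Group 1: ranking walks positions 2-5-1-3-6-4; Epsilon is ranked above Eta even though Eta lies between Epsilon and the peak Zeta on the axis — preferences dip and rise again. Not single-peaked.
Group 2 (peak Delta at position 4): ranking walks positions 4-3-2-1-5-6, expanding outward from the peak — single-peaked.
Group 3 (peak Zeta at position 2): ranking walks positions 2-3-4-5-6-1, expanding outward from the peak — single-peaked.
Group 4 (peak Delta at position 4): ranking walks positions 4-5-3-2-1-6, expanding outward from the peak — single-peaked.
Group 5: ranking walks positions 1-5-6-4-3-2; Epsilon is ranked above Zeta even though Zeta lies between Epsilon and the peak Sigma on the axis — preferences dip and rise again. Not single-peaked.
Group 6: ranking walks positions 1-4-6-3-2-5; Delta is ranked above Zeta even though Zeta lies between Delta and the peak Sigma on the axis — preferences dip and rise again. Not single-peaked.
Group 1 violates single-peakedness, so the profile is not single-peaked on this axis.

no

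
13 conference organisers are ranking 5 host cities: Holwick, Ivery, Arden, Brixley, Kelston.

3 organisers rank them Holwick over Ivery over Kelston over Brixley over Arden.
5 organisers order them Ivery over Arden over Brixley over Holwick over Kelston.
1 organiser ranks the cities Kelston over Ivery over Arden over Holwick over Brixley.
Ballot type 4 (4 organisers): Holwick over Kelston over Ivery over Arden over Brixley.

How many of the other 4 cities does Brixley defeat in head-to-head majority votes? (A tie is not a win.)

0

Brixley against each rival (13 organisers):
Brixley–Holwick: Holwick 8–5.
Brixley vs Ivery: 0 to 13, Ivery.
Brixley vs Arden: Arden, 10–3.
Brixley–Kelston: Kelston 8–5.
Brixley beats no one; loses to Holwick, Ivery, Arden, Kelston — 0 pairwise wins.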